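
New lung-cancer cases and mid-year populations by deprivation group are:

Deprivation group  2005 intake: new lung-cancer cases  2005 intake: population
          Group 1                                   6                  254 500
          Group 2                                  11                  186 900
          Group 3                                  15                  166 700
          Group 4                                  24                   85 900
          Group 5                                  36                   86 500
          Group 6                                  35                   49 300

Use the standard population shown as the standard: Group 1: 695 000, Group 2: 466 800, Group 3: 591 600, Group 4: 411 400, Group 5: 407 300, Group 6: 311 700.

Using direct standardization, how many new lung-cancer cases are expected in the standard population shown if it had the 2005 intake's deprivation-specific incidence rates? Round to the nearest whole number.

603

Deprivation-specific rates per 100 000 for the 2005 intake: 2.36, 5.89, 9.00, 27.94, 41.62, 70.99.
Expected new lung-cancer cases = Σ (standard pop × deprivation-specific rate ÷ 100 000)
= 695 000×2.36/100 000 + 466 800×5.89/100 000 + 591 600×9.00/100 000 + 411 400×27.94/100 000 + 407 300×41.62/100 000 + 311 700×70.99/100 000
= 16.39 + 27.47 + 53.23 + 114.94 + 169.51 + 221.29 = 602.84.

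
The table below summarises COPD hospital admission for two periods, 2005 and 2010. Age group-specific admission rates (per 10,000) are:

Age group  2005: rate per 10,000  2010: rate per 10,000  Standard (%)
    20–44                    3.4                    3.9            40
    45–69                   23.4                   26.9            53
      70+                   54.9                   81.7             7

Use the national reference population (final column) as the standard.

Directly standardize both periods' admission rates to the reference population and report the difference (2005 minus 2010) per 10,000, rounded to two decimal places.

-3.93

Standard weights: 0.40, 0.53, 0.07.
2005: 0.4000×3.4 + 0.5300×23.4 + 0.0700×54.9 = 17.6050 per 10,000.
2010: 0.4000×3.9 + 0.5300×26.9 + 0.0700×81.7 = 21.5360 per 10,000.
Difference = 17.6050 − 21.5360 = -3.9310.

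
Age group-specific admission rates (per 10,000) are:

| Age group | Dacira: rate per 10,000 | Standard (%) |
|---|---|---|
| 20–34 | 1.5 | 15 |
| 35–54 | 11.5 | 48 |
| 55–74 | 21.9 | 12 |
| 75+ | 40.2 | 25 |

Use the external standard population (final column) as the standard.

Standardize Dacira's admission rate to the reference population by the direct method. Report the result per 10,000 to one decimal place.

18.4

Standard weights: 0.15, 0.48, 0.12, 0.25.
Standardized rate: 0.1500×1.5 + 0.4800×11.5 + 0.1200×21.9 + 0.2500×40.2 = 18.4230 per 10,000.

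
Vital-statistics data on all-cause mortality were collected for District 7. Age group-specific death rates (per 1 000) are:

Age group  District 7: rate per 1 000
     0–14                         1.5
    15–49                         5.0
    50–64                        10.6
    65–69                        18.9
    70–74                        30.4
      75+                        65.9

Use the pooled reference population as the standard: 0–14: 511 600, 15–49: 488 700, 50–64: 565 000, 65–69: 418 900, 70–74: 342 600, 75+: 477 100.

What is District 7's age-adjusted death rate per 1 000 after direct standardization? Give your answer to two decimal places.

21.03

Standard total = 2 803 900; weights = 0.1825, 0.1743, 0.2015, 0.1494, 0.1222, 0.1702.
Standardized rate: 0.1825×1.5 + 0.1743×5.0 + 0.2015×10.6 + 0.1494×18.9 + 0.1222×30.4 + 0.1702×65.9 = 21.0325 per 1 000.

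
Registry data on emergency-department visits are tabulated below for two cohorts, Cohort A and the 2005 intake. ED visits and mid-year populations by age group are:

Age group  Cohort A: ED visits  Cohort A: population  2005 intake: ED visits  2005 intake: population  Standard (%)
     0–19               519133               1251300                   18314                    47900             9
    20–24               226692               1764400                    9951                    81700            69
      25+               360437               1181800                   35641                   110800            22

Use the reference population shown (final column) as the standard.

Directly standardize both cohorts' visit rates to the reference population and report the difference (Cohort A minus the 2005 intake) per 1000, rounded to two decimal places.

Age-specific rates per 1000 for Cohort A: 414.875, 128.481, 304.990.
For the 2005 intake: 382.338, 121.799, 321.670.
Standard weights: 0.09, 0.69, 0.22.
Cohort A: 0.0900×414.875 + 0.6900×128.481 + 0.2200×304.990 = 193.0884 per 1000.
The 2005 intake: 0.0900×382.338 + 0.6900×121.799 + 0.2200×321.670 = 189.2193 per 1000.
Difference = 193.0884 − 189.2193 = 3.8692.

3.87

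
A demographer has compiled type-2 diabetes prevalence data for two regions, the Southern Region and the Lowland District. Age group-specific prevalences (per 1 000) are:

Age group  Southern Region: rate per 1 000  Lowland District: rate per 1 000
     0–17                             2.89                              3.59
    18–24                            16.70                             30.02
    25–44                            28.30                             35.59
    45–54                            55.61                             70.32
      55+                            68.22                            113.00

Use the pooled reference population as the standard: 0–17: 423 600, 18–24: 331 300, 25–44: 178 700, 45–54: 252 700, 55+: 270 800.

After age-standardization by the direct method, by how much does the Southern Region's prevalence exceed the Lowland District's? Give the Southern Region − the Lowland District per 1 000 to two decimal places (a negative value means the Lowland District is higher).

-15.00

Standard total = 1 457 100; weights = 0.2907, 0.2274, 0.1226, 0.1734, 0.1858.
The Southern Region: 0.2907×2.89 + 0.2274×16.70 + 0.1226×28.30 + 0.1734×55.61 + 0.1858×68.22 = 30.4308 per 1 000.
The Lowland District: 0.2907×3.59 + 0.2274×30.02 + 0.1226×35.59 + 0.1734×70.32 + 0.1858×113.00 = 45.4303 per 1 000.
Difference = 30.4308 − 45.4303 = -14.9995.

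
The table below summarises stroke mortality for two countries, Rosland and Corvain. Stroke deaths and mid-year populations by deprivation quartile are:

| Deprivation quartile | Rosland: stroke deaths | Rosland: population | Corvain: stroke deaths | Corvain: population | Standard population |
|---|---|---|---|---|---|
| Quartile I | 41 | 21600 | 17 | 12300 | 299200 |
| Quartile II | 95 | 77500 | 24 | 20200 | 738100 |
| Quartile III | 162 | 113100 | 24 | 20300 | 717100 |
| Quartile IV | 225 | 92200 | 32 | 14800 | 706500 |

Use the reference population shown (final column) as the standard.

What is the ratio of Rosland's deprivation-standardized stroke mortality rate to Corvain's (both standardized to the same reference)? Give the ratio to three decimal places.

1.152

Deprivation-specific rates per 100000 for Rosland: 189.81, 122.58, 143.24, 244.03.
For Corvain: 138.21, 118.81, 118.23, 216.22.
Standard total = 2460900; weights = 0.1216, 0.2999, 0.2914, 0.2871.
Rosland: 0.1216×189.81 + 0.2999×122.58 + 0.2914×143.24 + 0.2871×244.03 = 171.6423 per 100000.
Corvain: 0.1216×138.21 + 0.2999×118.81 + 0.2914×118.23 + 0.2871×216.22 = 148.9638 per 100000.
Ratio = 171.6423 ÷ 148.9638 = 1.15224.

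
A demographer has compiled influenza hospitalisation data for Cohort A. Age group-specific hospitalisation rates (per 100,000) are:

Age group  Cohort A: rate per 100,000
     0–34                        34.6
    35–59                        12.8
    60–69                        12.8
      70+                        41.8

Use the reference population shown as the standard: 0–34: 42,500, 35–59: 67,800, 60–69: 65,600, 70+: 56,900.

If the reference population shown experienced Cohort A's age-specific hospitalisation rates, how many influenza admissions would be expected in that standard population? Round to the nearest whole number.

Expected influenza admissions = Σ (standard pop × age-specific rate ÷ 100,000)
= 42,500×34.6/100,000 + 67,800×12.8/100,000 + 65,600×12.8/100,000 + 56,900×41.8/100,000
= 14.71 + 8.68 + 8.40 + 23.78 = 55.56.

56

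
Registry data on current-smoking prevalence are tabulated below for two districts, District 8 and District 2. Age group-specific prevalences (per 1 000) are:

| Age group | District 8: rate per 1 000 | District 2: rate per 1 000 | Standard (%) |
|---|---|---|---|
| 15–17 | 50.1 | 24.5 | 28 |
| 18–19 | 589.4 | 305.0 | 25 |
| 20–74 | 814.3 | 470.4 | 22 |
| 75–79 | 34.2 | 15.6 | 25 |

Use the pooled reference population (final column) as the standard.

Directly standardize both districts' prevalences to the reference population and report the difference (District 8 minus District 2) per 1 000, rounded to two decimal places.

Standard weights: 0.28, 0.25, 0.22, 0.25.
District 8: 0.2800×50.1 + 0.2500×589.4 + 0.2200×814.3 + 0.2500×34.2 = 349.0740 per 1 000.
District 2: 0.2800×24.5 + 0.2500×305.0 + 0.2200×470.4 + 0.2500×15.6 = 190.4980 per 1 000.
Difference = 349.0740 − 190.4980 = 158.5760.

158.58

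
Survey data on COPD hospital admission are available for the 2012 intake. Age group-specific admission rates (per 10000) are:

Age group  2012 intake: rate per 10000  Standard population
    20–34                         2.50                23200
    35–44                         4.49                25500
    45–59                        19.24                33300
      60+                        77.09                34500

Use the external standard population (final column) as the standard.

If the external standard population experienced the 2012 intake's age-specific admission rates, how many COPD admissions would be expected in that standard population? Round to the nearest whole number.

Expected COPD admissions = Σ (standard pop × age-specific rate ÷ 10000)
= 23200×2.50/10000 + 25500×4.49/10000 + 33300×19.24/10000 + 34500×77.09/10000
= 5.80 + 11.45 + 64.07 + 265.96 = 347.28.

347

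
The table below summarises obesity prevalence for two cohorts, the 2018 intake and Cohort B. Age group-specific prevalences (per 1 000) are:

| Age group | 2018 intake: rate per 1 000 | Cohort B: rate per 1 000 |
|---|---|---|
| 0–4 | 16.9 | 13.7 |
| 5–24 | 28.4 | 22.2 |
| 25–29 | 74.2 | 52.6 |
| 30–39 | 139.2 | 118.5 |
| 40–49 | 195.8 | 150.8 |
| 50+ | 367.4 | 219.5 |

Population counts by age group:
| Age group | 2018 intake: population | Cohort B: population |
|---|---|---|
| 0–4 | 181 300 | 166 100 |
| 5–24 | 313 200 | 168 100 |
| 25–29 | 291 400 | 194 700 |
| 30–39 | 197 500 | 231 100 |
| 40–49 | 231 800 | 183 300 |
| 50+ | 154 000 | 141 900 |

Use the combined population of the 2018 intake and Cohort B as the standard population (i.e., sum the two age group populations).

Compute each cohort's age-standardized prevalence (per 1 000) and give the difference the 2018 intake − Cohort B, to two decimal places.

Combined standard total = 2 454 400; weights = 0.1415, 0.1961, 0.1981, 0.1746, 0.1691, 0.1206.
The 2018 intake: 0.1415×16.9 + 0.1961×28.4 + 0.1981×74.2 + 0.1746×139.2 + 0.1691×195.8 + 0.1206×367.4 = 124.3725 per 1 000.
Cohort B: 0.1415×13.7 + 0.1961×22.2 + 0.1981×52.6 + 0.1746×118.5 + 0.1691×150.8 + 0.1206×219.5 = 89.3698 per 1 000.
Difference = 124.3725 − 89.3698 = 35.0027.

35.00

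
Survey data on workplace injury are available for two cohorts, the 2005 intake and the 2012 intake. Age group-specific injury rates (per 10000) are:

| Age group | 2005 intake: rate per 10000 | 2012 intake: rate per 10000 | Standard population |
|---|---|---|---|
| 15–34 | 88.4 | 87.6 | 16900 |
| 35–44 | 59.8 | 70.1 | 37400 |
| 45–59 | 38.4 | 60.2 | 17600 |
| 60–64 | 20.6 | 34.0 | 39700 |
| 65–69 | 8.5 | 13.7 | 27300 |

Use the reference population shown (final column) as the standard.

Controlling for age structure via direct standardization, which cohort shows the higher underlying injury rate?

2012 intake

Standard total = 138900; weights = 0.1217, 0.2693, 0.1267, 0.2858, 0.1965.
The 2005 intake: 0.1217×88.4 + 0.2693×59.8 + 0.1267×38.4 + 0.2858×20.6 + 0.1965×8.5 = 39.2814 per 10000.
The 2012 intake: 0.1217×87.6 + 0.2693×70.1 + 0.1267×60.2 + 0.2858×34.0 + 0.1965×13.7 = 49.5717 per 10000.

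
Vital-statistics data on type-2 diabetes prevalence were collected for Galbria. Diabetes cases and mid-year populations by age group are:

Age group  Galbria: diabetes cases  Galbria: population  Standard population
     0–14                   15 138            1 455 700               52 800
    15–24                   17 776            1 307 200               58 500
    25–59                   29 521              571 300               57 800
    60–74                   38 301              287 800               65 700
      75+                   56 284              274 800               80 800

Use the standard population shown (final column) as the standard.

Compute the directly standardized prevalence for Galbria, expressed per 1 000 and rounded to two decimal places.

93.87

Age-specific rates per 1 000 for Galbria: 10.399, 13.599, 51.673, 133.082, 204.818.
Standard total = 315 600; weights = 0.1673, 0.1854, 0.1831, 0.2082, 0.2560.
Standardized rate: 0.1673×10.399 + 0.1854×13.599 + 0.1831×51.673 + 0.2082×133.082 + 0.2560×204.818 = 93.8660 per 1 000.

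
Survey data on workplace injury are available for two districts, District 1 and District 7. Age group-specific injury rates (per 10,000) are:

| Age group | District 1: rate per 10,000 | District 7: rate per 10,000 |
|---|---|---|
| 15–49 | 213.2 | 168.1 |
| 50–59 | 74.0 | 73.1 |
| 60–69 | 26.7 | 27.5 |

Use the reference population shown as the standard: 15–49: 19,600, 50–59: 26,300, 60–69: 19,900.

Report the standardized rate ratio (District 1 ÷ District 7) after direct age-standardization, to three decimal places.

Standard total = 65,800; weights = 0.2979, 0.3997, 0.3024.
District 1: 0.2979×213.2 + 0.3997×74.0 + 0.3024×26.7 = 101.1588 per 10,000.
District 7: 0.2979×168.1 + 0.3997×73.1 + 0.3024×27.5 = 87.6070 per 10,000.
Ratio = 101.1588 ÷ 87.6070 = 1.15469.

1.155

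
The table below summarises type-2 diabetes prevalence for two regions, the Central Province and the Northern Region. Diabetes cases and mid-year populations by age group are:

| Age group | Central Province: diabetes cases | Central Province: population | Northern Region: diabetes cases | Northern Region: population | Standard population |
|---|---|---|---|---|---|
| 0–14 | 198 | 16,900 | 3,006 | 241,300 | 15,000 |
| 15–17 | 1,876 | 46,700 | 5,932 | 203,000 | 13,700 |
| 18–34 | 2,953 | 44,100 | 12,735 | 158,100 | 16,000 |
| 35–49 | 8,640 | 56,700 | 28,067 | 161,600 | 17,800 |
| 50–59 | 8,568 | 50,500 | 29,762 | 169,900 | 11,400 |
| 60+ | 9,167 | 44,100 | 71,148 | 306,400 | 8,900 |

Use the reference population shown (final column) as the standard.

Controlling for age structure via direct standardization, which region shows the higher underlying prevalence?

Age-specific rates per 1,000 for the Central Province: 11.716, 40.171, 66.961, 152.381, 169.663, 207.868.
For the Northern Region: 12.458, 29.222, 80.550, 173.682, 175.174, 232.206.
Standard total = 82,800; weights = 0.1812, 0.1655, 0.1932, 0.2150, 0.1377, 0.1075.
The Central Province: 0.1812×11.716 + 0.1655×40.171 + 0.1932×66.961 + 0.2150×152.381 + 0.1377×169.663 + 0.1075×207.868 = 100.1696 per 1,000.
The Northern Region: 0.1812×12.458 + 0.1655×29.222 + 0.1932×80.550 + 0.2150×173.682 + 0.1377×175.174 + 0.1075×232.206 = 109.0720 per 1,000.

Northern Region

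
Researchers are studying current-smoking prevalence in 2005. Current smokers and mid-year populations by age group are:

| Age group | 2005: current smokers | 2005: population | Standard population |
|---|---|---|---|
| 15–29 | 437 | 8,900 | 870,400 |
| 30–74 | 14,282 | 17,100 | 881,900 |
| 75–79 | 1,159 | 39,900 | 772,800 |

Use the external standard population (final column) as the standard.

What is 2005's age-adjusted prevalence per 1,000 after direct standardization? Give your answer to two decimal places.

317.51

Age-specific rates per 1,000 for 2005: 49.101, 835.205, 29.048.
Standard total = 2,525,100; weights = 0.3447, 0.3493, 0.3060.
Standardized rate: 0.3447×49.101 + 0.3493×835.205 + 0.3060×29.048 = 317.5132 per 1,000.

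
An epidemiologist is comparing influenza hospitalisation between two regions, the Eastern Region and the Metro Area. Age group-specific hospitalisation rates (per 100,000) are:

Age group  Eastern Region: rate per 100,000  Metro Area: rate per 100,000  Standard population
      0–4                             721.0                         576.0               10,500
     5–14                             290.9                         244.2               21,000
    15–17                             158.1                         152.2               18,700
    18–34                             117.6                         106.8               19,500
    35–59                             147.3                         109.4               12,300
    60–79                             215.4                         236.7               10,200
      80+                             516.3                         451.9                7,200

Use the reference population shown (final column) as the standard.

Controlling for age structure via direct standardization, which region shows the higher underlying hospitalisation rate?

Eastern Region

Standard total = 99,400; weights = 0.1056, 0.2113, 0.1881, 0.1962, 0.1237, 0.1026, 0.0724.
The Eastern Region: 0.1056×721.0 + 0.2113×290.9 + 0.1881×158.1 + 0.1962×117.6 + 0.1237×147.3 + 0.1026×215.4 + 0.0724×516.3 = 268.1620 per 100,000.
The Metro Area: 0.1056×576.0 + 0.2113×244.2 + 0.1881×152.2 + 0.1962×106.8 + 0.1237×109.4 + 0.1026×236.7 + 0.0724×451.9 = 232.5813 per 100,000.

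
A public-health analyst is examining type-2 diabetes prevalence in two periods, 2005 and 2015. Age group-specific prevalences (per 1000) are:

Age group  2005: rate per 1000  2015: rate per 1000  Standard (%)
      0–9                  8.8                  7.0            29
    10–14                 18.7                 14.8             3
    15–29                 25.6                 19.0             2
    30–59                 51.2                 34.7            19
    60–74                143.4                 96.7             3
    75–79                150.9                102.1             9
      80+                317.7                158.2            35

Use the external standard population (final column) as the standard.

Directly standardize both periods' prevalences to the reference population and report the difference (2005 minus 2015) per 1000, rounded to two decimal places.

65.52

Standard weights: 0.29, 0.03, 0.02, 0.19, 0.03, 0.09, 0.35.
2005: 0.2900×8.8 + 0.0300×18.7 + 0.0200×25.6 + 0.1900×51.2 + 0.0300×143.4 + 0.0900×150.9 + 0.3500×317.7 = 142.4310 per 1000.
2015: 0.2900×7.0 + 0.0300×14.8 + 0.0200×19.0 + 0.1900×34.7 + 0.0300×96.7 + 0.0900×102.1 + 0.3500×158.2 = 76.9070 per 1000.
Difference = 142.4310 − 76.9070 = 65.5240.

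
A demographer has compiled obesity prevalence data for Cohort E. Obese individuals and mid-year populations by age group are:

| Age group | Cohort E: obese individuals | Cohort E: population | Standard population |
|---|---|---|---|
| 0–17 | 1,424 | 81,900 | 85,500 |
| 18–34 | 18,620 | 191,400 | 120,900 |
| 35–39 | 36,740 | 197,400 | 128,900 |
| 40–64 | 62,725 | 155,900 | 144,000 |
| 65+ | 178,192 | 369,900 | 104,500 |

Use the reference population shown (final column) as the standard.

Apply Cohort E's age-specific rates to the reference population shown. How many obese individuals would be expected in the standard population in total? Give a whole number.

145517

Age-specific rates per 1,000 for Cohort E: 17.387, 97.283, 186.120, 402.341, 481.730.
Expected obese individuals = Σ (standard pop × age-specific rate ÷ 1,000)
= 85,500×17.387/1,000 + 120,900×97.283/1,000 + 128,900×186.120/1,000 + 144,000×402.341/1,000 + 104,500×481.730/1,000
= 1486.59 + 11761.54 + 23990.81 + 57937.14 + 50340.81 = 145516.88.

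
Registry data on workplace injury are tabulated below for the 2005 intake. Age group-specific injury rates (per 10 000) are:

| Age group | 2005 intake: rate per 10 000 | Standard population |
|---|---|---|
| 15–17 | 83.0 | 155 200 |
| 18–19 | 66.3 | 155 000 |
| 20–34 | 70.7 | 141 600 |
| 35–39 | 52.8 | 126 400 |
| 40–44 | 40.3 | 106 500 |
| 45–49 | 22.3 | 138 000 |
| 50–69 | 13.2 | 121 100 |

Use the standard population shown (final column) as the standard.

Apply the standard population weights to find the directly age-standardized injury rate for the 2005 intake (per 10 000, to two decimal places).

Standard total = 943 800; weights = 0.1644, 0.1642, 0.1500, 0.1339, 0.1128, 0.1462, 0.1283.
Standardized rate: 0.1644×83.0 + 0.1642×66.3 + 0.1500×70.7 + 0.1339×52.8 + 0.1128×40.3 + 0.1462×22.3 + 0.1283×13.2 = 51.7175 per 10 000.

51.72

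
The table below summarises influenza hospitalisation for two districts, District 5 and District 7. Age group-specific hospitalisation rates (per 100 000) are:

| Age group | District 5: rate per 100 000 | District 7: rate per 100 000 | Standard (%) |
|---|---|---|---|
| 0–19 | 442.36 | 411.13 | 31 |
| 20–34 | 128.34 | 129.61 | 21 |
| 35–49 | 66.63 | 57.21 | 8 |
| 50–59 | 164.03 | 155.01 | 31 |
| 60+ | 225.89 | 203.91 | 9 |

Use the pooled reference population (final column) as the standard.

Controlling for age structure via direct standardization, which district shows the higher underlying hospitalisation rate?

District 5

Standard weights: 0.31, 0.21, 0.08, 0.31, 0.09.
District 5: 0.3100×442.36 + 0.2100×128.34 + 0.0800×66.63 + 0.3100×164.03 + 0.0900×225.89 = 240.5928 per 100 000.
District 7: 0.3100×411.13 + 0.2100×129.61 + 0.0800×57.21 + 0.3100×155.01 + 0.0900×203.91 = 225.6502 per 100 000.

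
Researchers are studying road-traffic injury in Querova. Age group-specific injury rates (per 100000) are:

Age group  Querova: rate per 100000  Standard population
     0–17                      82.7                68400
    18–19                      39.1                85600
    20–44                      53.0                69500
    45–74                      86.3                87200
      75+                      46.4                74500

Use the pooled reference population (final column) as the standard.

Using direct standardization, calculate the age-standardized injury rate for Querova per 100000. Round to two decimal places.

61.45

Standard total = 385200; weights = 0.1776, 0.2222, 0.1804, 0.2264, 0.1934.
Standardized rate: 0.1776×82.7 + 0.2222×39.1 + 0.1804×53.0 + 0.2264×86.3 + 0.1934×46.4 = 61.4468 per 100000.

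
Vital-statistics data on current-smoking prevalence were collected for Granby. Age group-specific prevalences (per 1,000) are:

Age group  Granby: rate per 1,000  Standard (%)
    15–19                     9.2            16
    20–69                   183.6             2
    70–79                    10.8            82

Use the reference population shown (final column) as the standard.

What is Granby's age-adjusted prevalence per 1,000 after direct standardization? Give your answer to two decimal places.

14.00

Standard weights: 0.16, 0.02, 0.82.
Standardized rate: 0.1600×9.2 + 0.0200×183.6 + 0.8200×10.8 = 14.0000 per 1,000.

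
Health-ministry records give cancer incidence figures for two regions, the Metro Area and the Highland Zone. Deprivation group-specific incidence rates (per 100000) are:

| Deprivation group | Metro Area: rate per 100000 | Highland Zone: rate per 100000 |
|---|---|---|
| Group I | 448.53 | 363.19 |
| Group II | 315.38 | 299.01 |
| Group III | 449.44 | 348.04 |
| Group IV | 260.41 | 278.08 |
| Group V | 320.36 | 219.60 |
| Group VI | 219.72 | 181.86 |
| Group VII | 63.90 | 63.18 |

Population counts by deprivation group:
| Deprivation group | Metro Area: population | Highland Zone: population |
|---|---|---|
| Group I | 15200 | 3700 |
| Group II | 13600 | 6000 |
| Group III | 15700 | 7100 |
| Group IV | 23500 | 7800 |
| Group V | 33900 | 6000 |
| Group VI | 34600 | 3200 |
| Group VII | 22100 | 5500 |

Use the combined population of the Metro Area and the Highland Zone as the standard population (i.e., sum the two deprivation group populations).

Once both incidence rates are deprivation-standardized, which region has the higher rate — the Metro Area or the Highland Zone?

Combined standard total = 197900; weights = 0.0955, 0.0990, 0.1152, 0.1582, 0.2016, 0.1910, 0.1395.
The Metro Area: 0.0955×448.53 + 0.0990×315.38 + 0.1152×449.44 + 0.1582×260.41 + 0.2016×320.36 + 0.1910×219.72 + 0.1395×63.90 = 282.5071 per 100000.
The Highland Zone: 0.0955×363.19 + 0.0990×299.01 + 0.1152×348.04 + 0.1582×278.08 + 0.2016×219.60 + 0.1910×181.86 + 0.1395×63.18 = 236.2012 per 100000.

Metro Area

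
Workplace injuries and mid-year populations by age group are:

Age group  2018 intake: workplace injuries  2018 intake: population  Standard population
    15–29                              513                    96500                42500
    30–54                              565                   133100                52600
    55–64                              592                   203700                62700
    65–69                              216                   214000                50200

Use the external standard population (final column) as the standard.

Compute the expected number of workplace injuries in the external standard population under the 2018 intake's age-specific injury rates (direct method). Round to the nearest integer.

682

Age-specific rates per 10000 for the 2018 intake: 53.16, 42.45, 29.06, 10.09.
Expected workplace injuries = Σ (standard pop × age-specific rate ÷ 10000)
= 42500×53.16/10000 + 52600×42.45/10000 + 62700×29.06/10000 + 50200×10.09/10000
= 225.93 + 223.28 + 182.22 + 50.67 = 682.11.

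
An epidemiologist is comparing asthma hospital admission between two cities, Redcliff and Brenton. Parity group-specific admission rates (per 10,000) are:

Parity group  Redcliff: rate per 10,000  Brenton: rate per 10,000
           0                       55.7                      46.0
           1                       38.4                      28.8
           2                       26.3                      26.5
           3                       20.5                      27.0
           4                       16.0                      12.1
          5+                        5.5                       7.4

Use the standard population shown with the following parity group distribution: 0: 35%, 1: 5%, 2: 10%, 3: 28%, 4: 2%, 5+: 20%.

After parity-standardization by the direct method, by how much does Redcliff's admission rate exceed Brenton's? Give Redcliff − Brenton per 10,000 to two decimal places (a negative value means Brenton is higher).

1.73

Standard weights: 0.35, 0.05, 0.10, 0.28, 0.02, 0.20.
Redcliff: 0.3500×55.7 + 0.0500×38.4 + 0.1000×26.3 + 0.2800×20.5 + 0.0200×16.0 + 0.2000×5.5 = 31.2050 per 10,000.
Brenton: 0.3500×46.0 + 0.0500×28.8 + 0.1000×26.5 + 0.2800×27.0 + 0.0200×12.1 + 0.2000×7.4 = 29.4720 per 10,000.
Difference = 31.2050 − 29.4720 = 1.7330.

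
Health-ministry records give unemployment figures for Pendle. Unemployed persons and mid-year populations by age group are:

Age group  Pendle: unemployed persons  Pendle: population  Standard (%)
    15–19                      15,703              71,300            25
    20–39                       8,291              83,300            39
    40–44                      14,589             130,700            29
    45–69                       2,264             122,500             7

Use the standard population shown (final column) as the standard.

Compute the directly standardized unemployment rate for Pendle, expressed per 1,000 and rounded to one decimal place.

127.5

Age-specific rates per 1,000 for Pendle: 220.238, 99.532, 111.622, 18.482.
Standard weights: 0.25, 0.39, 0.29, 0.07.
Standardized rate: 0.2500×220.238 + 0.3900×99.532 + 0.2900×111.622 + 0.0700×18.482 = 127.5411 per 1,000.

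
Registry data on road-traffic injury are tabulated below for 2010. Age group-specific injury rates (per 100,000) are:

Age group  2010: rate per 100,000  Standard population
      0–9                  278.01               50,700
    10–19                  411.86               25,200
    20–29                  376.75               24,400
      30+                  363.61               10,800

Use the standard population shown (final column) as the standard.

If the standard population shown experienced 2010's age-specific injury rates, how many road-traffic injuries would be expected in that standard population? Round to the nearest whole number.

Expected road-traffic injuries = Σ (standard pop × age-specific rate ÷ 100,000)
= 50,700×278.01/100,000 + 25,200×411.86/100,000 + 24,400×376.75/100,000 + 10,800×363.61/100,000
= 140.95 + 103.79 + 91.93 + 39.27 = 375.94.

376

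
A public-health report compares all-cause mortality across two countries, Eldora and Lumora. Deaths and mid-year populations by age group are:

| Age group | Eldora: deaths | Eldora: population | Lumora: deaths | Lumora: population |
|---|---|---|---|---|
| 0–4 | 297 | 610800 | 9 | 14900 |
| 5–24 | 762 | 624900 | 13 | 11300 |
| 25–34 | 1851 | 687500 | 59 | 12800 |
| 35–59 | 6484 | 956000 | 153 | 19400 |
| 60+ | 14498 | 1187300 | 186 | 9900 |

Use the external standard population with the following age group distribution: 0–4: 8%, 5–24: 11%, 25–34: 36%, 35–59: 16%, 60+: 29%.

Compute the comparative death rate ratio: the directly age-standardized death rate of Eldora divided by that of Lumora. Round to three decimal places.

Age-specific rates per 100000 for Eldora: 48.62, 121.94, 269.24, 678.24, 1221.09.
For Lumora: 60.40, 115.04, 460.94, 788.66, 1878.79.
Standard weights: 0.08, 0.11, 0.36, 0.16, 0.29.
Eldora: 0.0800×48.62 + 0.1100×121.94 + 0.3600×269.24 + 0.1600×678.24 + 0.2900×1221.09 = 576.8633 per 100000.
Lumora: 0.0800×60.40 + 0.1100×115.04 + 0.3600×460.94 + 0.1600×788.66 + 0.2900×1878.79 = 854.4586 per 100000.
Ratio = 576.8633 ÷ 854.4586 = 0.67512.

0.675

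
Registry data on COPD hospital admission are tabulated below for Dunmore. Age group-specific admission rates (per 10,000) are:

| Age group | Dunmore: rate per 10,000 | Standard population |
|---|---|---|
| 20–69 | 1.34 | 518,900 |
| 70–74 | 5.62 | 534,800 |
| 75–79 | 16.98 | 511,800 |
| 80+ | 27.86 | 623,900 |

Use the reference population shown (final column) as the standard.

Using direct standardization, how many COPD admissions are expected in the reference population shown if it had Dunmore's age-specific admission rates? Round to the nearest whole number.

2977

Expected COPD admissions = Σ (standard pop × age-specific rate ÷ 10,000)
= 518,900×1.34/10,000 + 534,800×5.62/10,000 + 511,800×16.98/10,000 + 623,900×27.86/10,000
= 69.53 + 300.56 + 869.04 + 1738.19 = 2977.31.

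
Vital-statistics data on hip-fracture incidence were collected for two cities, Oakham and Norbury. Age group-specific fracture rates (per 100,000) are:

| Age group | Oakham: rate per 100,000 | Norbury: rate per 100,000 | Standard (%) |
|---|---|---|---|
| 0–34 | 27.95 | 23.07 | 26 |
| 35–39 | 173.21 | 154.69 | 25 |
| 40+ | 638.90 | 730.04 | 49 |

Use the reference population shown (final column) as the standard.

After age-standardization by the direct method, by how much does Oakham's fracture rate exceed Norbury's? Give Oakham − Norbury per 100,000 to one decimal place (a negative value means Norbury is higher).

Standard weights: 0.26, 0.25, 0.49.
Oakham: 0.2600×27.95 + 0.2500×173.21 + 0.4900×638.90 = 363.6305 per 100,000.
Norbury: 0.2600×23.07 + 0.2500×154.69 + 0.4900×730.04 = 402.3903 per 100,000.
Difference = 363.6305 − 402.3903 = -38.7598.

-38.8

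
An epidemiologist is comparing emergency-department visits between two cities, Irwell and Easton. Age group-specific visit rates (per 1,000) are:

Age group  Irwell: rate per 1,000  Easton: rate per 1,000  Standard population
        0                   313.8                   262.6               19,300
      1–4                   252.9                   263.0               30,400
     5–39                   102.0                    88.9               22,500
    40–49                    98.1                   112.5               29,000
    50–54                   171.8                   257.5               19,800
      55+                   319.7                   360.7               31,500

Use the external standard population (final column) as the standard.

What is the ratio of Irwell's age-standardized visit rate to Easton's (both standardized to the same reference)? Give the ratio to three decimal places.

Standard total = 152,500; weights = 0.1266, 0.1993, 0.1475, 0.1902, 0.1298, 0.2066.
Irwell: 0.1266×313.8 + 0.1993×252.9 + 0.1475×102.0 + 0.1902×98.1 + 0.1298×171.8 + 0.2066×319.7 = 212.1744 per 1,000.
Easton: 0.1266×262.6 + 0.1993×263.0 + 0.1475×88.9 + 0.1902×112.5 + 0.1298×257.5 + 0.2066×360.7 = 228.1094 per 1,000.
Ratio = 212.1744 ÷ 228.1094 = 0.93014.

0.930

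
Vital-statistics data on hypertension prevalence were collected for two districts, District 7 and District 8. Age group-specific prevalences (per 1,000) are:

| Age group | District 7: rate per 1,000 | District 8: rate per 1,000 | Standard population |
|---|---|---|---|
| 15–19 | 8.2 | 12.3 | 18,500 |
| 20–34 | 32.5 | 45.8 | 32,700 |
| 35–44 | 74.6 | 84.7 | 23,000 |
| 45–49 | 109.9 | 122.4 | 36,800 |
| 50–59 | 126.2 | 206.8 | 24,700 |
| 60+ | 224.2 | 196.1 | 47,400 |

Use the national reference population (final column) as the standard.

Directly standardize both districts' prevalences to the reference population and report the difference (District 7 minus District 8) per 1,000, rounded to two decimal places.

Standard total = 183,100; weights = 0.1010, 0.1786, 0.1256, 0.2010, 0.1349, 0.2589.
District 7: 0.1010×8.2 + 0.1786×32.5 + 0.1256×74.6 + 0.2010×109.9 + 0.1349×126.2 + 0.2589×224.2 = 113.1556 per 1,000.
District 8: 0.1010×12.3 + 0.1786×45.8 + 0.1256×84.7 + 0.2010×122.4 + 0.1349×206.8 + 0.2589×196.1 = 123.3246 per 1,000.
Difference = 113.1556 − 123.3246 = -10.1690.

-10.17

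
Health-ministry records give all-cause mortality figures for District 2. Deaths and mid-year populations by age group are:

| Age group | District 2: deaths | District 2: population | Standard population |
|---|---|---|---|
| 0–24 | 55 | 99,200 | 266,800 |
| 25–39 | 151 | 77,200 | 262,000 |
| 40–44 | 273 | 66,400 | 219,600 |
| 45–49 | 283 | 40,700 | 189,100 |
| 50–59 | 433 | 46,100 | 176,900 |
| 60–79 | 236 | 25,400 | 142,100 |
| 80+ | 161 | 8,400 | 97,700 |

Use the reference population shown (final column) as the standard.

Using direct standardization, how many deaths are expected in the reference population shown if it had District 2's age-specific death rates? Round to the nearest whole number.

Age-specific rates per 1,000 for District 2: 0.554, 1.956, 4.111, 6.953, 9.393, 9.291, 19.167.
Expected deaths = Σ (standard pop × age-specific rate ÷ 1,000)
= 266,800×0.554/1,000 + 262,000×1.956/1,000 + 219,600×4.111/1,000 + 189,100×6.953/1,000 + 176,900×9.393/1,000 + 142,100×9.291/1,000 + 97,700×19.167/1,000
= 147.92 + 512.46 + 902.87 + 1314.87 + 1661.56 + 1320.30 + 1872.58 = 7732.57.

7733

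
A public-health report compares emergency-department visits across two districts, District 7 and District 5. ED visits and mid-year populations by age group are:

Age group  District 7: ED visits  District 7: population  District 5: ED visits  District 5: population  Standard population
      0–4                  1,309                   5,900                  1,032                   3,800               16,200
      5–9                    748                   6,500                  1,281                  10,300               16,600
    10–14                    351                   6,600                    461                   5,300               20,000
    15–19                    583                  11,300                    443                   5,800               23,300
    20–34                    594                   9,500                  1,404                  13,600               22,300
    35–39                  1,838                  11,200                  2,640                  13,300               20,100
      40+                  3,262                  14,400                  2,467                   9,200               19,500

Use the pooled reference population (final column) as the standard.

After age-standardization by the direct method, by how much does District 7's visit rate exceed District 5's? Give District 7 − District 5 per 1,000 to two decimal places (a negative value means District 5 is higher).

-33.51

Age-specific rates per 1,000 for District 7: 221.864, 115.077, 53.182, 51.593, 62.526, 164.107, 226.528.
For District 5: 271.579, 124.369, 86.981, 76.379, 103.235, 198.496, 268.152.
Standard total = 138,000; weights = 0.1174, 0.1203, 0.1449, 0.1688, 0.1616, 0.1457, 0.1413.
District 7: 0.1174×221.864 + 0.1203×115.077 + 0.1449×53.182 + 0.1688×51.593 + 0.1616×62.526 + 0.1457×164.107 + 0.1413×226.528 = 122.3218 per 1,000.
District 5: 0.1174×271.579 + 0.1203×124.369 + 0.1449×86.981 + 0.1688×76.379 + 0.1616×103.235 + 0.1457×198.496 + 0.1413×268.152 = 155.8279 per 1,000.
Difference = 122.3218 − 155.8279 = -33.5061.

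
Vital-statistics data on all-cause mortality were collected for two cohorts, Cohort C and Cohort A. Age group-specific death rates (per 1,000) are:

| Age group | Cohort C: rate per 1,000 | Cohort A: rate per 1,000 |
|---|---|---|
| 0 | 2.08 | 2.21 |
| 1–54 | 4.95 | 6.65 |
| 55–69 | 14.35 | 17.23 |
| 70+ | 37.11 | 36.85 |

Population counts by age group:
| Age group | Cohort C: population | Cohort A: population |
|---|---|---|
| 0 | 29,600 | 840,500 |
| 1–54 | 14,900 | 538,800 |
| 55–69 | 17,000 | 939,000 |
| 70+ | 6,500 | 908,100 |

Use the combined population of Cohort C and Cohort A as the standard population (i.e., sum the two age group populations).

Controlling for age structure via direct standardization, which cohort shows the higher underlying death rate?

Combined standard total = 3,294,400; weights = 0.2641, 0.1681, 0.2902, 0.2776.
Cohort C: 0.2641×2.08 + 0.1681×4.95 + 0.2902×14.35 + 0.2776×37.11 = 15.8481 per 1,000.
Cohort A: 0.2641×2.21 + 0.1681×6.65 + 0.2902×17.23 + 0.2776×36.85 = 16.9317 per 1,000.

Cohort A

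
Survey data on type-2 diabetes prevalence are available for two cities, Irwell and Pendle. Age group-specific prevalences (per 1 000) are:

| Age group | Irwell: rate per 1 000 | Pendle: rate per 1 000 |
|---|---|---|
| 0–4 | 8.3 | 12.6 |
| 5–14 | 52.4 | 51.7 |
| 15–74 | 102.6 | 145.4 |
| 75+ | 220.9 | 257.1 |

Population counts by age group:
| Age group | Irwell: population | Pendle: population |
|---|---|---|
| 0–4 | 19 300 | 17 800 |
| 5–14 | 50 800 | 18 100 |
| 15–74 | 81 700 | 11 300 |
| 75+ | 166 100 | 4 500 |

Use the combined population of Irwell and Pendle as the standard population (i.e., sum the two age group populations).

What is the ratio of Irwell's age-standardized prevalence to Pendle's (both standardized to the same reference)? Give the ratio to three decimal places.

0.833

Combined standard total = 369 600; weights = 0.1004, 0.1864, 0.2516, 0.4616.
Irwell: 0.1004×8.3 + 0.1864×52.4 + 0.2516×102.6 + 0.4616×220.9 = 138.3810 per 1 000.
Pendle: 0.1004×12.6 + 0.1864×51.7 + 0.2516×145.4 + 0.4616×257.1 = 166.1608 per 1 000.
Ratio = 138.3810 ÷ 166.1608 = 0.83281.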